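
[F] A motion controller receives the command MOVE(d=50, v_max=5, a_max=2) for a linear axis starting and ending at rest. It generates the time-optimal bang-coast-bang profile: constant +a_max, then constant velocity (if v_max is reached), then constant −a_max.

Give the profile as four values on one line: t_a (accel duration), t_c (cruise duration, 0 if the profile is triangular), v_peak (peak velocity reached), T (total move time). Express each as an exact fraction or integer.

t_a=5/2 t_c=15/2 v_peak=5 T=25/2

v_max²/a_max = 5²/2 = 25/2
50 ≥ 25/2 → trapezoidal
t_a = 5/2; v_peak = 5
d_cruise = 50 − 25/2 = 75/2; t_c = (75/2)/5 = 15/2
T = 2·5/2 + 15/2 = 25/2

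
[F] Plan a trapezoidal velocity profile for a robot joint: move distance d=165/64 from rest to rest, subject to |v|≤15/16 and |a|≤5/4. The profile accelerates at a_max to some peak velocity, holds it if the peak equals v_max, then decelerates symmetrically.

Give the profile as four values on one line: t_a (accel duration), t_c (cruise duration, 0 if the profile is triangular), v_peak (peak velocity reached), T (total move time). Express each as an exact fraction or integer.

vₘ²/aₘ = (15/16)²/(5/4) = 45/64
165/64 ≥ 45/64 ⇒ cruise phase
t_a = (15/16)/(5/4) = 3/4; v_peak = 15/16
d_cruise = 165/64 − 45/64 = 15/8; t_c = (15/8)/(15/16) = 2
T = 2·3/4 + 2 = 7/2

t_a=3/4 t_c=2 v_peak=15/16 T=7/2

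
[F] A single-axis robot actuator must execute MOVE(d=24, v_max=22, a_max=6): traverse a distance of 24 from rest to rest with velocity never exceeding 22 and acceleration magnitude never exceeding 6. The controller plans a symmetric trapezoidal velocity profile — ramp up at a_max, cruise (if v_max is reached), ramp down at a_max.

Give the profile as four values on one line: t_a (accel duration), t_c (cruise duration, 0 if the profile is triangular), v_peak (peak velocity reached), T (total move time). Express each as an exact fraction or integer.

vₘ²/aₘ = 22²/6 = 242/3
24 < 242/3 so t_c = 0
v_peak = √(24·6) = √144 = 12
t_a = 12/6 = 2; t_c = 0
T = 2·2 = 4

t_a=2 t_c=0 v_peak=12 T=4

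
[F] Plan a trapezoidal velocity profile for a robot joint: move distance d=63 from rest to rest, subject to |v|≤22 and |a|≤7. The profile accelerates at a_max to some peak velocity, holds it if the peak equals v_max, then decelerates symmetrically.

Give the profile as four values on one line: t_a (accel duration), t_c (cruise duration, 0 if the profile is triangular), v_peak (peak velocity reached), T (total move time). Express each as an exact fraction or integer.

t_a=3 t_c=0 v_peak=21 T=6

v_max²/a_max = 22²/7 = 484/7
63 < 484/7 ⇒ no cruise
v_peak = √(63·7) = √441 = 21
t_a = 21/7 = 3; t_c = 0
T = 2·3 = 6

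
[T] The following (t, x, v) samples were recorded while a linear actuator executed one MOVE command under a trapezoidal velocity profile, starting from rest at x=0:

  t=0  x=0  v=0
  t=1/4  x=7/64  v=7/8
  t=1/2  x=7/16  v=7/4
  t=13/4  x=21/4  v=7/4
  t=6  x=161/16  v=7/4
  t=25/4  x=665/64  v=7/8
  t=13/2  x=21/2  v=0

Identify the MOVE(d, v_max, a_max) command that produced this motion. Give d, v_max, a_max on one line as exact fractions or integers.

d=21/2 v_max=7/4 a_max=7/2

final state: t=13/2, x=21/2, v=0 → d = 21/2
a_max = (7/8−0)/(1/4−0) = 7/2
max v = 7/4 over t∈[1/2,6] → v_max = 7/4
check: 7/4·(1/2+11/2) = 21/2 ✓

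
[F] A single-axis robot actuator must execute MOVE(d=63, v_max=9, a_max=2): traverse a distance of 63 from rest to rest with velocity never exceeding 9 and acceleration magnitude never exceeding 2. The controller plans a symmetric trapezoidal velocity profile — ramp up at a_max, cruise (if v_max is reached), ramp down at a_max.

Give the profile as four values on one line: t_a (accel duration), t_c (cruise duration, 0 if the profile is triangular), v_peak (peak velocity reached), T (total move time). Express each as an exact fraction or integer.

t_a=9/2 t_c=5/2 v_peak=9 T=23/2

(v_max)²/a_max = 9²/2 = 81/2
63 ≥ 81/2 → trapezoidal
t_a = 9/2; v_peak = 9
d_cruise = 63 − 81/2 = 45/2; t_c = (45/2)/9 = 5/2
T = 2·9/2 + 5/2 = 23/2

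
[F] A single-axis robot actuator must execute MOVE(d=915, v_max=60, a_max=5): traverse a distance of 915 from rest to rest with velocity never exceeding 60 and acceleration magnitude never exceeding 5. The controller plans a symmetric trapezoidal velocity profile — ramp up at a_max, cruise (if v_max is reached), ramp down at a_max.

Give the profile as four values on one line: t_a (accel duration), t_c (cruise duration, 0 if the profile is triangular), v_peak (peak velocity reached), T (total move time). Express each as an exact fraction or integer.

t_a=12 t_c=13/4 v_peak=60 T=109/4

v_max²/a_max = 60²/5 = 720
915 ≥ 720 ⇒ cruise phase
t_a = 60/5 = 12; v_peak = 60
d_cruise = 915 − 720 = 195; t_c = 195/60 = 13/4
T = 2·12 + 13/4 = 109/4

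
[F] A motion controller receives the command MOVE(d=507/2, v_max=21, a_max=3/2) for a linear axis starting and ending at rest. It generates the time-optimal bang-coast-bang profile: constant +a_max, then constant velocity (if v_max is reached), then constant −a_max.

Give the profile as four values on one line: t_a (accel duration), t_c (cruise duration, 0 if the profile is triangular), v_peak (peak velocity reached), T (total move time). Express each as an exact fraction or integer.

(v_max)²/a_max = 21²/(3/2) = 294
507/2 < 294 ⇒ no cruise
v_peak = √(507/2·3/2) = √(1521/4) = 39/2
t_a = (39/2)/(3/2) = 13; t_c = 0
T = 2·13 = 26

t_a=13 t_c=0 v_peak=39/2 T=26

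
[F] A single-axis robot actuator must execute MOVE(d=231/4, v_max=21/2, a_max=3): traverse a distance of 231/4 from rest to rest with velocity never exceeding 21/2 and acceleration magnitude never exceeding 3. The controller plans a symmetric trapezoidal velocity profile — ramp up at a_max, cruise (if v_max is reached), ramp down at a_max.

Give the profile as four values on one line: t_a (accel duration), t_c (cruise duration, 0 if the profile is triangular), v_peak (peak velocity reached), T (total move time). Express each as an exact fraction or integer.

t_a=7/2 t_c=2 v_peak=21/2 T=9

vₘ²/aₘ = (21/2)²/3 = 147/4
231/4 ≥ 147/4 → trapezoidal
t_a = (21/2)/3 = 7/2; v_peak = 21/2
d_cruise = 231/4 − 147/4 = 21; t_c = 21/(21/2) = 2
T = 2·7/2 + 2 = 9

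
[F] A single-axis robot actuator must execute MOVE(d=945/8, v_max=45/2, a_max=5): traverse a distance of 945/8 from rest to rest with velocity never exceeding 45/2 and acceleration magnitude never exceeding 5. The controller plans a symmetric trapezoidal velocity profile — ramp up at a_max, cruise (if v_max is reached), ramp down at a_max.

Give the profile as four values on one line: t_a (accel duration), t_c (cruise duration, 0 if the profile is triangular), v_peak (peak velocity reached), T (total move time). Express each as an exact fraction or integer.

v_max²/a_max = (45/2)²/5 = 405/4
945/8 ≥ 405/4 ⇒ cruise phase
t_a = (45/2)/5 = 9/2; v_peak = 45/2
d_cruise = 945/8 − 405/4 = 135/8; t_c = (135/8)/(45/2) = 3/4
T = 2·9/2 + 3/4 = 39/4

t_a=9/2 t_c=3/4 v_peak=45/2 T=39/4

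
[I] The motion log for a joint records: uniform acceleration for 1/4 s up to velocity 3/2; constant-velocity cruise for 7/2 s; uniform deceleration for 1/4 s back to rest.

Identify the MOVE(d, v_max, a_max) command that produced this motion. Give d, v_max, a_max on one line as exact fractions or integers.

d=45/8 v_max=3/2 a_max=6

a_max = (3/2)/(1/4) = 6
d_a = ½·3/2·1/4 = 3/16; d_c = 3/2·7/2 = 21/4
d = 2·3/16 + 21/4 = 45/8
t_c = 7/2 > 0 so v_max = 3/2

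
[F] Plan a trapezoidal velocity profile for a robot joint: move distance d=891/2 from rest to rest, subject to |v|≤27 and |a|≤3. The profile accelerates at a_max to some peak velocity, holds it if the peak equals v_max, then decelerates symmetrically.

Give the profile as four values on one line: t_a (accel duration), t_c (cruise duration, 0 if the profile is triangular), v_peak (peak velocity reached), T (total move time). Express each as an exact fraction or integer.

t_a=9 t_c=15/2 v_peak=27 T=51/2

(v_max)²/a_max = 27²/3 = 243
891/2 ≥ 243 so v_max reached
t_a = 27/3 = 9; v_peak = 27
d_cruise = 891/2 − 243 = 405/2; t_c = (405/2)/27 = 15/2
T = 2·9 + 15/2 = 51/2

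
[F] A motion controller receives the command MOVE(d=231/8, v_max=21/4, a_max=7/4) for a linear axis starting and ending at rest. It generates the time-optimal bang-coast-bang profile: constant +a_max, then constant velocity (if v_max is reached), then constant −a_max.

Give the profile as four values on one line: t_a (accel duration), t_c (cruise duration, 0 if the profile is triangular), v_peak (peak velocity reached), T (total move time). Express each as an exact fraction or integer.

vₘ²/aₘ = (21/4)²/(7/4) = 63/4
231/8 ≥ 63/4 ⇒ cruise phase
t_a = (21/4)/(7/4) = 3; v_peak = 21/4
d_cruise = 231/8 − 63/4 = 105/8; t_c = (105/8)/(21/4) = 5/2
T = 2·3 + 5/2 = 17/2

t_a=3 t_c=5/2 v_peak=21/4 T=17/2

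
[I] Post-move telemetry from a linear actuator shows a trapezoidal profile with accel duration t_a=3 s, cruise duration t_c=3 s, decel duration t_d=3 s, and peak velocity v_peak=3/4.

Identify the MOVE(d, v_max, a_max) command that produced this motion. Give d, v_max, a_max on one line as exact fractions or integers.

d=9/2 v_max=3/4 a_max=1/4

a_max = (3/4)/3 = 1/4
d_a = ½·3/4·3 = 9/8; d_c = 3/4·3 = 9/4
d = 2·9/8 + 9/4 = 9/2
t_c = 3 > 0 so v_max = 3/4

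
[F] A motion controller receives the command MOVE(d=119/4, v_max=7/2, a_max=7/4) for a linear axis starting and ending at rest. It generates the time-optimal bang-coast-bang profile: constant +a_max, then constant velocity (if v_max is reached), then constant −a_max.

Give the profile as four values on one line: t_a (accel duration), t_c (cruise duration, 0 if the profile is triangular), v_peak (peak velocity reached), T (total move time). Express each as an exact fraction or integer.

v_max²/a_max = (7/2)²/(7/4) = 7
119/4 ≥ 7 → trapezoidal
t_a = (7/2)/(7/4) = 2; v_peak = 7/2
d_cruise = 119/4 − 7 = 91/4; t_c = (91/4)/(7/2) = 13/2
T = 2·2 + 13/2 = 21/2

t_a=2 t_c=13/2 v_peak=7/2 T=21/2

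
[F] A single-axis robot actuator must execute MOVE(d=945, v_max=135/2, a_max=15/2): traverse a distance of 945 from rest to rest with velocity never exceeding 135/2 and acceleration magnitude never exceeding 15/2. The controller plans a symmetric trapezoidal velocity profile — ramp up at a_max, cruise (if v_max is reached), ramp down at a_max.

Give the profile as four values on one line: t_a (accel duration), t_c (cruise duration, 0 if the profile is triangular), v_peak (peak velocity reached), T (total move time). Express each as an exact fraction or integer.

t_a=9 t_c=5 v_peak=135/2 T=23

(v_max)²/a_max = (135/2)²/(15/2) = 1215/2
945 ≥ 1215/2 ⇒ cruise phase
t_a = (135/2)/(15/2) = 9; v_peak = 135/2
d_cruise = 945 − 1215/2 = 675/2; t_c = (675/2)/(135/2) = 5
T = 2·9 + 5 = 23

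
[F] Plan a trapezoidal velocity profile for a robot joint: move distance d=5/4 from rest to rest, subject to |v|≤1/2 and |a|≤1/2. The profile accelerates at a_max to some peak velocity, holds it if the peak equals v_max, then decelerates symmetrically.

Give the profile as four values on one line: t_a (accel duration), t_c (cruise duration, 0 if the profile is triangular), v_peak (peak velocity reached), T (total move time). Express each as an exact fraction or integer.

t_a=1 t_c=3/2 v_peak=1/2 T=7/2

vₘ²/aₘ = (1/2)²/(1/2) = 1/2
5/4 ≥ 1/2 ⇒ cruise phase
t_a = (1/2)/(1/2) = 1; v_peak = 1/2
d_cruise = 5/4 − 1/2 = 3/4; t_c = (3/4)/(1/2) = 3/2
T = 2·1 + 3/2 = 7/2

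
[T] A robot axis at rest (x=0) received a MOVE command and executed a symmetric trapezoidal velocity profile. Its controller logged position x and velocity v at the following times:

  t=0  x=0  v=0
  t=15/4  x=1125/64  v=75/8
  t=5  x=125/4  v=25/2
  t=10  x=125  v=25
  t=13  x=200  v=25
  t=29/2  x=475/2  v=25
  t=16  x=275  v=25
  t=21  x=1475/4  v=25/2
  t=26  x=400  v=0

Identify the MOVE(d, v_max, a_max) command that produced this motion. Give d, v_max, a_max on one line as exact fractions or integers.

d=400 v_max=25 a_max=5/2

final state: t=26, x=400, v=0 → d = 400
a_max = (75/8−0)/(15/4−0) = 5/2
max v = 25 over t∈[10,16] → v_max = 25
check: 25·(10+6) = 400 ✓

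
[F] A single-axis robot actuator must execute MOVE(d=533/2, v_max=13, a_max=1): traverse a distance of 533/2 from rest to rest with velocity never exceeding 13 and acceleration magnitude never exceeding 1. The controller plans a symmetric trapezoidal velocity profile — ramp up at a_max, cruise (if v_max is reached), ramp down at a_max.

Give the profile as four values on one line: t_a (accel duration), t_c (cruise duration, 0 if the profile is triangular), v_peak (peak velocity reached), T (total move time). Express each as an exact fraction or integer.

t_a=13 t_c=15/2 v_peak=13 T=67/2

(v_max)²/a_max = 13²/1 = 169
533/2 ≥ 169 ⇒ cruise phase
t_a = 13/1 = 13; v_peak = 13
d_cruise = 533/2 − 169 = 195/2; t_c = (195/2)/13 = 15/2
T = 2·13 + 15/2 = 67/2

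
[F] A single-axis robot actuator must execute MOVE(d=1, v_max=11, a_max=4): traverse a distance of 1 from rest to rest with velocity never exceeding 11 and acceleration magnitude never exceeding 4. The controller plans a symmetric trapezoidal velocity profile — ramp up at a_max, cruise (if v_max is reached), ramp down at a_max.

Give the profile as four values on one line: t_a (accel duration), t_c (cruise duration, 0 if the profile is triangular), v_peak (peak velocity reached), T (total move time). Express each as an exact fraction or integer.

vₘ²/aₘ = 11²/4 = 121/4
1 < 121/4 ⇒ no cruise
v_peak = √(1·4) = √4 = 2
t_a = 2/4 = 1/2; t_c = 0
T = 2·1/2 = 1

t_a=1/2 t_c=0 v_peak=2 T=1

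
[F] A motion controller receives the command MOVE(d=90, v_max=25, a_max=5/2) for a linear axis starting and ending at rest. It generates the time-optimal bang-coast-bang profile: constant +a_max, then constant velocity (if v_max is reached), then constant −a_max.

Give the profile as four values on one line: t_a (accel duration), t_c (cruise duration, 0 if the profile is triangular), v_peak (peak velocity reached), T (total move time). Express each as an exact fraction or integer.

v_max²/a_max = 25²/(5/2) = 250
90 < 250 ⇒ no cruise
v_peak = √(90·5/2) = √225 = 15
t_a = 15/(5/2) = 6; t_c = 0
T = 2·6 = 12

t_a=6 t_c=0 v_peak=15 T=12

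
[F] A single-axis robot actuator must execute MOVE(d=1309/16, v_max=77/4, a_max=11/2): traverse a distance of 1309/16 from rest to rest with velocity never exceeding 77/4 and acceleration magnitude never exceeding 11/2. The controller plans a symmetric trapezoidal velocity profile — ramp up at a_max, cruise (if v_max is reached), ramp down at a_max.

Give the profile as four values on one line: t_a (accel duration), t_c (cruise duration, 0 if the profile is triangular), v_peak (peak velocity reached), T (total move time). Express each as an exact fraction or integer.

(v_max)²/a_max = (77/4)²/(11/2) = 539/8
1309/16 ≥ 539/8 so v_max reached
t_a = (77/4)/(11/2) = 7/2; v_peak = 77/4
d_cruise = 1309/16 − 539/8 = 231/16; t_c = (231/16)/(77/4) = 3/4
T = 2·7/2 + 3/4 = 31/4

t_a=7/2 t_c=3/4 v_peak=77/4 T=31/4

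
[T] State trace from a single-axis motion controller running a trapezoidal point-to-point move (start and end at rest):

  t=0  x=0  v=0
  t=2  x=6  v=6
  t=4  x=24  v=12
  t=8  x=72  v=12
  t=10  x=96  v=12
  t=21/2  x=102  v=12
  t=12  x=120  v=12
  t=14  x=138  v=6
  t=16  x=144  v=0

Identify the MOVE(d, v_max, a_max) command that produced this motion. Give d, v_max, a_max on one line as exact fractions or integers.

final state: t=16, x=144, v=0 → d = 144
a_max = (6−0)/(2−0) = 3
max v = 12 over t∈[4,12] → v_max = 12
check: 12·(4+8) = 144 ✓

d=144 v_max=12 a_max=3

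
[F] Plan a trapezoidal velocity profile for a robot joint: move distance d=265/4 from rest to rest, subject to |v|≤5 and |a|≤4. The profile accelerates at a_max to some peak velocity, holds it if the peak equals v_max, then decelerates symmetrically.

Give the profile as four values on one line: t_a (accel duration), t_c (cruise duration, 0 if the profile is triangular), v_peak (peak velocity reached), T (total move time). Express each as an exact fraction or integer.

t_a=5/4 t_c=12 v_peak=5 T=29/2

vₘ²/aₘ = 5²/4 = 25/4
265/4 ≥ 25/4 so v_max reached
t_a = 5/4; v_peak = 5
d_cruise = 265/4 − 25/4 = 60; t_c = 60/5 = 12
T = 2·5/4 + 12 = 29/2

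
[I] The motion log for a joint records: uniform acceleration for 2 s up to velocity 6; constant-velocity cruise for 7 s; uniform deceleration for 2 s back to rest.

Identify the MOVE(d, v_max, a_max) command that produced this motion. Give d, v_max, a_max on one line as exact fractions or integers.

d=54 v_max=6 a_max=3

a_max = 6/2 = 3
d_a = ½·6·2 = 6; d_c = 6·7 = 42
d = 2·6 + 42 = 54
t_c = 7 > 0 → v_max = v_peak = 6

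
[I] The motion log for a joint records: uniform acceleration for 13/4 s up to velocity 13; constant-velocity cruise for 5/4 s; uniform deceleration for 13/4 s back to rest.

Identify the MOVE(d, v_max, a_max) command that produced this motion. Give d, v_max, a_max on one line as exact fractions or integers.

a_max = 13/(13/4) = 4
d_a = ½·13·13/4 = 169/8; d_c = 13·5/4 = 65/4
d = 2·169/8 + 65/4 = 117/2
t_c = 5/4 > 0 → v_max = v_peak = 13

d=117/2 v_max=13 a_max=4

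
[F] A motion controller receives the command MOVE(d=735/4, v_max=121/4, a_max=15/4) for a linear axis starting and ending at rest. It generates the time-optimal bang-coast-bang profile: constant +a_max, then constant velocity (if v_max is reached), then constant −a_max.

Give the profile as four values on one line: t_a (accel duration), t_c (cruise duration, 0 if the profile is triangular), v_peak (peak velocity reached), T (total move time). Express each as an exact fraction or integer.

t_a=7 t_c=0 v_peak=105/4 T=14

(v_max)²/a_max = (121/4)²/(15/4) = 14641/60
735/4 < 14641/60 so t_c = 0
v_peak = √(735/4·15/4) = √(11025/16) = 105/4
t_a = (105/4)/(15/4) = 7; t_c = 0
T = 2·7 = 14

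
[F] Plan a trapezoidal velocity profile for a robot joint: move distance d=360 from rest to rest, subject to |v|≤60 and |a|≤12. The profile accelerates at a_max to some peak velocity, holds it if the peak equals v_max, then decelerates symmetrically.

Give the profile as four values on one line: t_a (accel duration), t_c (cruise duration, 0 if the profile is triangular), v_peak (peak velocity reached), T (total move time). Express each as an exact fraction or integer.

t_a=5 t_c=1 v_peak=60 T=11

vₘ²/aₘ = 60²/12 = 300
360 ≥ 300 ⇒ cruise phase
t_a = 60/12 = 5; v_peak = 60
d_cruise = 360 − 300 = 60; t_c = 60/60 = 1
T = 2·5 + 1 = 11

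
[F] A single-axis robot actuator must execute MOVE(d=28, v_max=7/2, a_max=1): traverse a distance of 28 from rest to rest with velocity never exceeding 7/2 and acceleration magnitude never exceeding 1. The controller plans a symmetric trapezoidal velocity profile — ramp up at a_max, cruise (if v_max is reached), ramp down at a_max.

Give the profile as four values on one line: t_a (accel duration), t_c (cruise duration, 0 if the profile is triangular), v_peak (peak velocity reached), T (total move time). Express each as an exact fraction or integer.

t_a=7/2 t_c=9/2 v_peak=7/2 T=23/2

v_max²/a_max = (7/2)²/1 = 49/4
28 ≥ 49/4 ⇒ cruise phase
t_a = (7/2)/1 = 7/2; v_peak = 7/2
d_cruise = 28 − 49/4 = 63/4; t_c = (63/4)/(7/2) = 9/2
T = 2·7/2 + 9/2 = 23/2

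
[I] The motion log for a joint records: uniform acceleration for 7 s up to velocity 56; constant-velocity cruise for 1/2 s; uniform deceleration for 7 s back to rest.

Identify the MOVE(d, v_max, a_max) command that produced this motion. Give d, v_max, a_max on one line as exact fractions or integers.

a_max = 56/7 = 8
d_a = ½·56·7 = 196; d_c = 56·1/2 = 28
d = 2·196 + 28 = 420
t_c = 1/2 > 0 ⇒ limit active, v_max = 56

d=420 v_max=56 a_max=8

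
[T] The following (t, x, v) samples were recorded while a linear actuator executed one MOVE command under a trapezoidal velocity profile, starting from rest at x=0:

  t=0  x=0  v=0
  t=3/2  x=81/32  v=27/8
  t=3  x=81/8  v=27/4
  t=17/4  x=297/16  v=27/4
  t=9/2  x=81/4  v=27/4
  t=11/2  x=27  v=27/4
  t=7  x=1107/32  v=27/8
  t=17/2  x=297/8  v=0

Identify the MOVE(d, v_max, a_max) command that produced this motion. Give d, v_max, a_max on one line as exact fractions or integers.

final state: t=17/2, x=297/8, v=0 → d = 297/8
a_max = (27/8−0)/(3/2−0) = 9/4
max v = 27/4 over t∈[3,11/2] → v_max = 27/4
check: 27/4·(3+5/2) = 297/8 ✓

d=297/8 v_max=27/4 a_max=9/4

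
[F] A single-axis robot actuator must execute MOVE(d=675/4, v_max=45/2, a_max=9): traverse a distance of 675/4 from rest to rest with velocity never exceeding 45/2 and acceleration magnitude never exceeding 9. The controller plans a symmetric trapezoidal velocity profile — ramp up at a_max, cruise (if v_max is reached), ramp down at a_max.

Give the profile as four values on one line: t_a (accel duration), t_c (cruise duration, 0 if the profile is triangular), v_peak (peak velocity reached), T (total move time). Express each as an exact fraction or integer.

t_a=5/2 t_c=5 v_peak=45/2 T=10

v_max²/a_max = (45/2)²/9 = 225/4
675/4 ≥ 225/4 so v_max reached
t_a = (45/2)/9 = 5/2; v_peak = 45/2
d_cruise = 675/4 − 225/4 = 225/2; t_c = (225/2)/(45/2) = 5
T = 2·5/2 + 5 = 10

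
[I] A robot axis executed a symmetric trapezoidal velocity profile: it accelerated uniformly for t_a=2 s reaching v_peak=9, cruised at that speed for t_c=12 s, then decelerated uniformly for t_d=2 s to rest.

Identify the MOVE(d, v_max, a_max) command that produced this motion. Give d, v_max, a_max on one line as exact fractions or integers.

a_max = 9/2
d_a = ½·9·2 = 9; d_c = 9·12 = 108
d = 2·9 + 108 = 126
t_c = 12 > 0 so v_max = 9

d=126 v_max=9 a_max=9/2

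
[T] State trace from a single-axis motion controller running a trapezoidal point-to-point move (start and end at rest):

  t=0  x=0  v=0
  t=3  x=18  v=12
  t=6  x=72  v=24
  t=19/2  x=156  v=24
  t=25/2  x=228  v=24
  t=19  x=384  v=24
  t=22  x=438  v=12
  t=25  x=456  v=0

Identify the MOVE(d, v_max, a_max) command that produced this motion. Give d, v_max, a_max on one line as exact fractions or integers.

final state: t=25, x=456, v=0 → d = 456
a_max = (12−0)/(3−0) = 4
max v = 24 over t∈[6,19] → v_max = 24
check: 24·(6+13) = 456 ✓

d=456 v_max=24 a_max=4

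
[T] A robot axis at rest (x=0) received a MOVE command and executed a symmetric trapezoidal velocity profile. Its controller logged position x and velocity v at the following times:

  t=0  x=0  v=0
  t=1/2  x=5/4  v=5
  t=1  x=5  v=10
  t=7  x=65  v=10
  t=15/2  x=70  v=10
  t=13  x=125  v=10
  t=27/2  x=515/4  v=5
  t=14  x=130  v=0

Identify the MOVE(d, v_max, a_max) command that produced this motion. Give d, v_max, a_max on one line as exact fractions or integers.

final state: t=14, x=130, v=0 → d = 130
a_max = (5−0)/(1/2−0) = 10
max v = 10 over t∈[1,13] → v_max = 10
check: 10·(1+12) = 130 ✓

d=130 v_max=10 a_max=10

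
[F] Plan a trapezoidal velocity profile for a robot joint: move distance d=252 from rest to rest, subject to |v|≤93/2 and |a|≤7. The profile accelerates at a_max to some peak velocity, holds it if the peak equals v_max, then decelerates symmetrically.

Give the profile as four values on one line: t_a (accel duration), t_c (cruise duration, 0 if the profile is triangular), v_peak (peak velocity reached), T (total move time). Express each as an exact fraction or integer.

(v_max)²/a_max = (93/2)²/7 = 8649/28
252 < 8649/28 → triangular
v_peak = √(252·7) = √1764 = 42
t_a = 42/7 = 6; t_c = 0
T = 2·6 = 12

t_a=6 t_c=0 v_peak=42 T=12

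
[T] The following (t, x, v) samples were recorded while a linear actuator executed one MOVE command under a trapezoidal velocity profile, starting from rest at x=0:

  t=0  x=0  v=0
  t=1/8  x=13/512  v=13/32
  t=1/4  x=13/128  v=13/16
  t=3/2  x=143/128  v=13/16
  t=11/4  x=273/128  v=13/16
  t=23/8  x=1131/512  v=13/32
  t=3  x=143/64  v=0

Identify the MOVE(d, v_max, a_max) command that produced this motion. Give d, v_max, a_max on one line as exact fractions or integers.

final state: t=3, x=143/64, v=0 → d = 143/64
a_max = (13/32−0)/(1/8−0) = 13/4
max v = 13/16 over t∈[1/4,11/4] → v_max = 13/16
check: 13/16·(1/4+5/2) = 143/64 ✓

d=143/64 v_max=13/16 a_max=13/4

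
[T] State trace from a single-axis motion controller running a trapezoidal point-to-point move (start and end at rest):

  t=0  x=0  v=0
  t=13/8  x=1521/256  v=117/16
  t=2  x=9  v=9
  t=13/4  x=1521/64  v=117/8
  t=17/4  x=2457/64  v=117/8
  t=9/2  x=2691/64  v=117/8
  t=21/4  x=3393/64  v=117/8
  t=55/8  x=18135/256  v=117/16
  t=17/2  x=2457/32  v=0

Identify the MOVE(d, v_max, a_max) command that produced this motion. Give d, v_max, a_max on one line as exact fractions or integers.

final state: t=17/2, x=2457/32, v=0 → d = 2457/32
a_max = (117/16−0)/(13/8−0) = 9/2
max v = 117/8 over t∈[13/4,21/4] → v_max = 117/8
check: 117/8·(13/4+2) = 2457/32 ✓

d=2457/32 v_max=117/8 a_max=9/2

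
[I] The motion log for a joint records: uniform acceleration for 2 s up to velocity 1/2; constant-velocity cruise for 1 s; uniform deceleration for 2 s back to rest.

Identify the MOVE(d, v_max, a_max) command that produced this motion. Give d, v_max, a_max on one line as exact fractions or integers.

a_max = (1/2)/2 = 1/4
d_a = ½·1/2·2 = 1/2; d_c = 1/2·1 = 1/2
d = 2·1/2 + 1/2 = 3/2
t_c = 1 > 0 ⇒ limit active, v_max = 1/2

d=3/2 v_max=1/2 a_max=1/4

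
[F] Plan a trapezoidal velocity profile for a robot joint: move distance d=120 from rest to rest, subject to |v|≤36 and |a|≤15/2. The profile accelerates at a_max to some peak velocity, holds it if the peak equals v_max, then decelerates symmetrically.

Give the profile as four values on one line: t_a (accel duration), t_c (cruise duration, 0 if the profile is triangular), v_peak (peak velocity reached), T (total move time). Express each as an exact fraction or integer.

t_a=4 t_c=0 v_peak=30 T=8

vₘ²/aₘ = 36²/(15/2) = 864/5
120 < 864/5 ⇒ no cruise
v_peak = √(120·15/2) = √900 = 30
t_a = 30/(15/2) = 4; t_c = 0
T = 2·4 = 8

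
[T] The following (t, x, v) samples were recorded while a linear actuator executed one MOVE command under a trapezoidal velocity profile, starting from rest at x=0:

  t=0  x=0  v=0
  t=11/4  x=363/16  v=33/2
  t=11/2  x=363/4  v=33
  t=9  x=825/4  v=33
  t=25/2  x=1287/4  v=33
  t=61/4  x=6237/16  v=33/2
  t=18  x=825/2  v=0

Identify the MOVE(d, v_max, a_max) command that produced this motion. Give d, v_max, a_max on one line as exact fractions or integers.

d=825/2 v_max=33 a_max=6

final state: t=18, x=825/2, v=0 → d = 825/2
a_max = (33/2−0)/(11/4−0) = 6
max v = 33 over t∈[11/2,25/2] → v_max = 33
check: 33·(11/2+7) = 825/2 ✓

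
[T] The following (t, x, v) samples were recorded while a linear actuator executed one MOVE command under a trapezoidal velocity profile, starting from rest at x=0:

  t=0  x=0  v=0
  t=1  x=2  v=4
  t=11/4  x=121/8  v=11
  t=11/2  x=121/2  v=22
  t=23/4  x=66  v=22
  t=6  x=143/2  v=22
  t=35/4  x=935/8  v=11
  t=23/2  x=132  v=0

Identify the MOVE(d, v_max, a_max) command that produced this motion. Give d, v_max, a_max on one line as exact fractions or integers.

d=132 v_max=22 a_max=4

final state: t=23/2, x=132, v=0 → d = 132
a_max = (4−0)/(1−0) = 4
max v = 22 over t∈[11/2,6] → v_max = 22
check: 22·(11/2+1/2) = 132 ✓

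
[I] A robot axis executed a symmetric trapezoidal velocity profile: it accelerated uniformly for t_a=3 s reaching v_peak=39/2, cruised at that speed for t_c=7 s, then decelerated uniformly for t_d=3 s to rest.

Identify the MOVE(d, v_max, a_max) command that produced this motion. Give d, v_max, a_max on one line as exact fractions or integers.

d=195 v_max=39/2 a_max=13/2

a_max = (39/2)/3 = 13/2
d_a = ½·39/2·3 = 117/4; d_c = 39/2·7 = 273/2
d = 2·117/4 + 273/2 = 195
t_c = 7 > 0 so v_max = 39/2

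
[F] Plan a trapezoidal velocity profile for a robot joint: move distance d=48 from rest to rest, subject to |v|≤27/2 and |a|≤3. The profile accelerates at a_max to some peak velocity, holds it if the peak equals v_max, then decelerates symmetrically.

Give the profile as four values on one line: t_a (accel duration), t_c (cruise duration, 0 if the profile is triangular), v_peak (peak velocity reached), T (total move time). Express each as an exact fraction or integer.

t_a=4 t_c=0 v_peak=12 T=8

v_max²/a_max = (27/2)²/3 = 243/4
48 < 243/4 so t_c = 0
v_peak = √(48·3) = √144 = 12
t_a = 12/3 = 4; t_c = 0
T = 2·4 = 8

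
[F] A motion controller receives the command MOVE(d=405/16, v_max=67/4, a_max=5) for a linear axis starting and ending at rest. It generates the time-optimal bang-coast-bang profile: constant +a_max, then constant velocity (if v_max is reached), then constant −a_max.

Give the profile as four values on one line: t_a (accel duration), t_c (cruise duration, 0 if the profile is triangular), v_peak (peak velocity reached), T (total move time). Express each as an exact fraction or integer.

v_max²/a_max = (67/4)²/5 = 4489/80
405/16 < 4489/80 so t_c = 0
v_peak = √(405/16·5) = √(2025/16) = 45/4
t_a = (45/4)/5 = 9/4; t_c = 0
T = 2·9/4 = 9/2

t_a=9/4 t_c=0 v_peak=45/4 T=9/2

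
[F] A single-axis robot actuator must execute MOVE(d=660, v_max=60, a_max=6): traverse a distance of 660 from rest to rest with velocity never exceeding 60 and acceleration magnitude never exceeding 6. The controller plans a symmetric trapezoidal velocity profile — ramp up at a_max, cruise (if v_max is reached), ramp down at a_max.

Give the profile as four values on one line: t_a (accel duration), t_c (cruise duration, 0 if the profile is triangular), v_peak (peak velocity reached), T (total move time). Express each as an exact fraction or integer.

t_a=10 t_c=1 v_peak=60 T=21

vₘ²/aₘ = 60²/6 = 600
660 ≥ 600 so v_max reached
t_a = 60/6 = 10; v_peak = 60
d_cruise = 660 − 600 = 60; t_c = 60/60 = 1
T = 2·10 + 1 = 21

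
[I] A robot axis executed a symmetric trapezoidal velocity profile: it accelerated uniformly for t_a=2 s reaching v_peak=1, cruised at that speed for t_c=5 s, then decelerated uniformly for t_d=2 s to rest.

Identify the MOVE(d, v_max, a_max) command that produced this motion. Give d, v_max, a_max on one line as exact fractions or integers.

d=7 v_max=1 a_max=1/2

a_max = 1/2
d_a = ½·1·2 = 1; d_c = 1·5 = 5
d = 2·1 + 5 = 7
t_c = 5 > 0 so v_max = 1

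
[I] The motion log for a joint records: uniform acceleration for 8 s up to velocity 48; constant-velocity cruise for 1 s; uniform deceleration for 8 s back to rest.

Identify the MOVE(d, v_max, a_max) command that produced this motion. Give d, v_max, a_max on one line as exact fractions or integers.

d=432 v_max=48 a_max=6

a_max = 48/8 = 6
d_a = ½·48·8 = 192; d_c = 48·1 = 48
d = 2·192 + 48 = 432
t_c = 1 > 0 so v_max = 48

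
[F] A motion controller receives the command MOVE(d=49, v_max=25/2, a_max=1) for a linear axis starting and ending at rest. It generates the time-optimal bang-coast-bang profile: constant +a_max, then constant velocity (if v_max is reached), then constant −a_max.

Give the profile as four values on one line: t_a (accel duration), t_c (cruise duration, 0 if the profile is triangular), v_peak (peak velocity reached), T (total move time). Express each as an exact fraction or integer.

t_a=7 t_c=0 v_peak=7 T=14

v_max²/a_max = (25/2)²/1 = 625/4
49 < 625/4 → triangular
v_peak = √(49·1) = √49 = 7
t_a = 7/1 = 7; t_c = 0
T = 2·7 = 14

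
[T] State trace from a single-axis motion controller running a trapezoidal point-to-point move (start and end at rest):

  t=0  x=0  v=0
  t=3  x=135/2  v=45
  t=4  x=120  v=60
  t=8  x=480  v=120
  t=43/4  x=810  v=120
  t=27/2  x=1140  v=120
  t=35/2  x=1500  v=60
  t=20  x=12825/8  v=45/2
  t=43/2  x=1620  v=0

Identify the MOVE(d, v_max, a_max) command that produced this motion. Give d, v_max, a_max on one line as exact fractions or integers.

final state: t=43/2, x=1620, v=0 → d = 1620
a_max = (45−0)/(3−0) = 15
max v = 120 over t∈[8,27/2] → v_max = 120
check: 120·(8+11/2) = 1620 ✓

d=1620 v_max=120 a_max=15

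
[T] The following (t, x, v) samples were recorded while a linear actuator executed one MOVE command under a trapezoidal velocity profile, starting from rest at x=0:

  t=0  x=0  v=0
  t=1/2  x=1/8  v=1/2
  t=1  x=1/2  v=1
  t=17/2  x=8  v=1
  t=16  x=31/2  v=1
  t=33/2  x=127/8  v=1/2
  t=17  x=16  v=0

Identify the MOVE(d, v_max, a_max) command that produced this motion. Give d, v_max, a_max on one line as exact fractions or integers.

d=16 v_max=1 a_max=1

final state: t=17, x=16, v=0 → d = 16
a_max = (1/2−0)/(1/2−0) = 1
max v = 1 over t∈[1,16] → v_max = 1
check: 1·(1+15) = 16 ✓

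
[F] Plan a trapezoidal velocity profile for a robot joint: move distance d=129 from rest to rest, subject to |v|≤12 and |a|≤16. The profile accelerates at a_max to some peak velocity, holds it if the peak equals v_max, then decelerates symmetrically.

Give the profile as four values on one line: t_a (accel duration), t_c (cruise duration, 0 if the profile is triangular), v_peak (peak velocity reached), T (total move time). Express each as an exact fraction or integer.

vₘ²/aₘ = 12²/16 = 9
129 ≥ 9 so v_max reached
t_a = 12/16 = 3/4; v_peak = 12
d_cruise = 129 − 9 = 120; t_c = 120/12 = 10
T = 2·3/4 + 10 = 23/2

t_a=3/4 t_c=10 v_peak=12 T=23/2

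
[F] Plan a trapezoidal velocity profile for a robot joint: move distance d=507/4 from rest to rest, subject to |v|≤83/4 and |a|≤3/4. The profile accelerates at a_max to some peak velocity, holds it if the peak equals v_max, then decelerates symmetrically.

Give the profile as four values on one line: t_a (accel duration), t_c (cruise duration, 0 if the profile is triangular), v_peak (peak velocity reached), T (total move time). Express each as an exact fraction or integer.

(v_max)²/a_max = (83/4)²/(3/4) = 6889/12
507/4 < 6889/12 ⇒ no cruise
v_peak = √(507/4·3/4) = √(1521/16) = 39/4
t_a = (39/4)/(3/4) = 13; t_c = 0
T = 2·13 = 26

t_a=13 t_c=0 v_peak=39/4 T=26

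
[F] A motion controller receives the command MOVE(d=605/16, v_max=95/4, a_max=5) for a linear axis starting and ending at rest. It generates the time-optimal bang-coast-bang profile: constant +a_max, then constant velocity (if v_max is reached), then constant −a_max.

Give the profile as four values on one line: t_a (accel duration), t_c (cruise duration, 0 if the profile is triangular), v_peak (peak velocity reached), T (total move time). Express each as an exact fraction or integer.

(v_max)²/a_max = (95/4)²/5 = 1805/16
605/16 < 1805/16 → triangular
v_peak = √(605/16·5) = √(3025/16) = 55/4
t_a = (55/4)/5 = 11/4; t_c = 0
T = 2·11/4 = 11/2

t_a=11/4 t_c=0 v_peak=55/4 T=11/2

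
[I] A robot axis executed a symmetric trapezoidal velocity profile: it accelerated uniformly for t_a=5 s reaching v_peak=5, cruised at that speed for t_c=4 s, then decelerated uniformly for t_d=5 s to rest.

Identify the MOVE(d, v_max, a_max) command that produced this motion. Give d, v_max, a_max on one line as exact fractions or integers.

a_max = 5/5 = 1
d_a = ½·5·5 = 25/2; d_c = 5·4 = 20
d = 2·25/2 + 20 = 45
t_c = 4 > 0 → v_max = v_peak = 5

d=45 v_max=5 a_max=1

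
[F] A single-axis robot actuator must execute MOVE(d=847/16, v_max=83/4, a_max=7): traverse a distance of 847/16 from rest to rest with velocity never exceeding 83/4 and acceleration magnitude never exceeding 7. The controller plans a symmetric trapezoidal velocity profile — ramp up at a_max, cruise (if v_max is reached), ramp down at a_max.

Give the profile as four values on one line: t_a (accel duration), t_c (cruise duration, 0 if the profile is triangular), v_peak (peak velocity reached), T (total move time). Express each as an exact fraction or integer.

(v_max)²/a_max = (83/4)²/7 = 6889/112
847/16 < 6889/112 so t_c = 0
v_peak = √(847/16·7) = √(5929/16) = 77/4
t_a = (77/4)/7 = 11/4; t_c = 0
T = 2·11/4 = 11/2

t_a=11/4 t_c=0 v_peak=77/4 T=11/2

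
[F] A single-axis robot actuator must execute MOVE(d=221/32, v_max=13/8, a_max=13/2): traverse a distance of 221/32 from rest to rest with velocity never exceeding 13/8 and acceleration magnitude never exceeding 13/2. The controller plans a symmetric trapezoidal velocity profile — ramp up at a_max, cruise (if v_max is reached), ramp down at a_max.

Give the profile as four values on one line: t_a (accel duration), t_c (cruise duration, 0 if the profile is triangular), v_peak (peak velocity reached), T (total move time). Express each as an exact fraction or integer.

t_a=1/4 t_c=4 v_peak=13/8 T=9/2

v_max²/a_max = (13/8)²/(13/2) = 13/32
221/32 ≥ 13/32 so v_max reached
t_a = (13/8)/(13/2) = 1/4; v_peak = 13/8
d_cruise = 221/32 − 13/32 = 13/2; t_c = (13/2)/(13/8) = 4
T = 2·1/4 + 4 = 9/2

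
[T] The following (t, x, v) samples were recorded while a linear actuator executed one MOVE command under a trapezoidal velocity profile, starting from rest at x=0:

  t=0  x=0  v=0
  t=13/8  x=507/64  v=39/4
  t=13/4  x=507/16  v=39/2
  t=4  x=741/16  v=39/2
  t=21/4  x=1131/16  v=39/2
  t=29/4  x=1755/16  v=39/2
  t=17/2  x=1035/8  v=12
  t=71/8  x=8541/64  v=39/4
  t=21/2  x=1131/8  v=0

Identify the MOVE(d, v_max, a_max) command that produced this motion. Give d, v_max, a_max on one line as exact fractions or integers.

d=1131/8 v_max=39/2 a_max=6

final state: t=21/2, x=1131/8, v=0 → d = 1131/8
a_max = (39/4−0)/(13/8−0) = 6
max v = 39/2 over t∈[13/4,29/4] → v_max = 39/2
check: 39/2·(13/4+4) = 1131/8 ✓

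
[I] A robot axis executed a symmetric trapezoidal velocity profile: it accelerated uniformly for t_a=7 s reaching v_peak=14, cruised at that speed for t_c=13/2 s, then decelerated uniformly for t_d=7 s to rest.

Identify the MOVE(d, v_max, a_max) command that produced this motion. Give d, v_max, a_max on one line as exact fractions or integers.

d=189 v_max=14 a_max=2

a_max = 14/7 = 2
d_a = ½·14·7 = 49; d_c = 14·13/2 = 91
d = 2·49 + 91 = 189
t_c = 13/2 > 0 → v_max = v_peak = 14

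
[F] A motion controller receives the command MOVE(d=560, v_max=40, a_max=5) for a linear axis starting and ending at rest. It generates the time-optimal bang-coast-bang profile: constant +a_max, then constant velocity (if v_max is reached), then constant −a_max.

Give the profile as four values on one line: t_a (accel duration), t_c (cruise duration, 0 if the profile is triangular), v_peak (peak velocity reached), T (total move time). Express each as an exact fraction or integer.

t_a=8 t_c=6 v_peak=40 T=22

vₘ²/aₘ = 40²/5 = 320
560 ≥ 320 so v_max reached
t_a = 40/5 = 8; v_peak = 40
d_cruise = 560 − 320 = 240; t_c = 240/40 = 6
T = 2·8 + 6 = 22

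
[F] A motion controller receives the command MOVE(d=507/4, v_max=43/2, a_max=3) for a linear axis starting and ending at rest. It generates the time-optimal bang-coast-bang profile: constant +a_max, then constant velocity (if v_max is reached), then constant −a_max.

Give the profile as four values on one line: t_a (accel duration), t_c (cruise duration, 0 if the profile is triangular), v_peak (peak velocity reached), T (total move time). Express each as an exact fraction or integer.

t_a=13/2 t_c=0 v_peak=39/2 T=13

vₘ²/aₘ = (43/2)²/3 = 1849/12
507/4 < 1849/12 → triangular
v_peak = √(507/4·3) = √(1521/4) = 39/2
t_a = (39/2)/3 = 13/2; t_c = 0
T = 2·13/2 = 13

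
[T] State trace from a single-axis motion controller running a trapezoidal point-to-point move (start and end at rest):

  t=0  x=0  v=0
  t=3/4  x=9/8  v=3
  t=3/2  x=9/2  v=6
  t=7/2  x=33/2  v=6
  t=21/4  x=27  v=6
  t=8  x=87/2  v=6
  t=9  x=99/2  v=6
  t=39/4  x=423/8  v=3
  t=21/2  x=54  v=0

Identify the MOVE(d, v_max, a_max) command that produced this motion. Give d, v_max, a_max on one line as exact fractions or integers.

d=54 v_max=6 a_max=4

final state: t=21/2, x=54, v=0 → d = 54
a_max = (3−0)/(3/4−0) = 4
max v = 6 over t∈[3/2,9] → v_max = 6
check: 6·(3/2+15/2) = 54 ✓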